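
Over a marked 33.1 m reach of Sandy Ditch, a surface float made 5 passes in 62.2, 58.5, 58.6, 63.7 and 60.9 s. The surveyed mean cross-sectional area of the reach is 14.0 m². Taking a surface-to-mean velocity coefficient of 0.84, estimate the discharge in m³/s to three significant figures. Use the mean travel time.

6.40 m³/s

t̄ = (62.2 + 58.5 + 58.6 + 63.7 + 60.9) / 5 = 60.78 s
v_surface = L / t̄ = 33.1 / 60.78 = 0.5446 m/s
v_mean = 0.84 × 0.5446 = 0.4575 m/s
Q = A × v_mean = 14.0 × 0.4575 = 6.404 m³/s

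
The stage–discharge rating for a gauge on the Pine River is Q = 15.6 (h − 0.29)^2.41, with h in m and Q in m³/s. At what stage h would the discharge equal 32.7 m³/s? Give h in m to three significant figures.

1.65 m

h − h₀ = (Q/C)^(1/b) = (32.7/15.6)^(1/2.41) = 1.359 m
h = 0.29 + 1.359 = 1.649 m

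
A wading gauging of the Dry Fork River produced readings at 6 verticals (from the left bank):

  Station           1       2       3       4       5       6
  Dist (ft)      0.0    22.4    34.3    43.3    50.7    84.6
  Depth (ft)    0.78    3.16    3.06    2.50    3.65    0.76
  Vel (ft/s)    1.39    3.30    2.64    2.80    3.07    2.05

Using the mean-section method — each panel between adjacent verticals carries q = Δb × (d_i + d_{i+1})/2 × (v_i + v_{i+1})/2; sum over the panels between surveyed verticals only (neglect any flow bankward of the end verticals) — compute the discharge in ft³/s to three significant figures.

Panel 1-2: Δb = 22.4 ft, d̄ = (0.78+3.16)/2 = 1.97, v̄ = (1.39+3.30)/2 = 2.345 → q = 22.4×1.97×2.345 = 103.5 ft³/s
Panel 2-3: Δb = 11.9 ft, d̄ = (3.16+3.06)/2 = 3.11, v̄ = (3.30+2.64)/2 = 2.97 → q = 11.9×3.11×2.97 = 109.9 ft³/s
Panel 3-4: Δb = 9 ft, d̄ = (3.06+2.50)/2 = 2.78, v̄ = (2.64+2.80)/2 = 2.72 → q = 9×2.78×2.72 = 68.05 ft³/s
Panel 4-5: Δb = 7.4 ft, d̄ = (2.50+3.65)/2 = 3.075, v̄ = (2.80+3.07)/2 = 2.935 → q = 7.4×3.075×2.935 = 66.79 ft³/s
Panel 5-6: Δb = 33.9 ft, d̄ = (3.65+0.76)/2 = 2.205, v̄ = (3.07+2.05)/2 = 2.56 → q = 33.9×2.205×2.56 = 191.4 ft³/s
Q = Σ q = 539.6 ft³/s

540 ft³/s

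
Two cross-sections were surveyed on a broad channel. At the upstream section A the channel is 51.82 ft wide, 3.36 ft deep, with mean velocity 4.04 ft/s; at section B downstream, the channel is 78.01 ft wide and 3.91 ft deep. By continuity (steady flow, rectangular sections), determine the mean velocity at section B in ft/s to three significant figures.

Q = A₁V₁ = (51.82×3.36) × 4.04 = 703.4 ft³/s
A₂ = 78.01 × 3.91 = 305.0 ft²
V₂ = Q/A₂ = 703.4/305.0 = 2.306 ft/s

2.31 ft/s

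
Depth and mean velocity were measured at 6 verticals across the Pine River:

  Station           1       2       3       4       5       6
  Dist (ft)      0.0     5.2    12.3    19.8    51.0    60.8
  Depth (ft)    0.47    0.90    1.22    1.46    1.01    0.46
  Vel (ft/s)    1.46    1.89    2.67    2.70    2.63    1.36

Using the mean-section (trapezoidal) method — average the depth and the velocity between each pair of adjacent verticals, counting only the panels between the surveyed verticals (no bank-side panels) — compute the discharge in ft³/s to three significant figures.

Panel 1-2: Δb = 5.2 ft, d̄ = (0.47+0.90)/2 = 0.685, v̄ = (1.46+1.89)/2 = 1.675 → q = 5.2×0.685×1.675 = 5.966 ft³/s
Panel 2-3: Δb = 7.1 ft, d̄ = (0.90+1.22)/2 = 1.06, v̄ = (1.89+2.67)/2 = 2.28 → q = 7.1×1.06×2.28 = 17.16 ft³/s
Panel 3-4: Δb = 7.5 ft, d̄ = (1.22+1.46)/2 = 1.34, v̄ = (2.67+2.70)/2 = 2.685 → q = 7.5×1.34×2.685 = 26.98 ft³/s
Panel 4-5: Δb = 31.2 ft, d̄ = (1.46+1.01)/2 = 1.235, v̄ = (2.70+2.63)/2 = 2.665 → q = 31.2×1.235×2.665 = 102.7 ft³/s
Panel 5-6: Δb = 9.8 ft, d̄ = (1.01+0.46)/2 = 0.735, v̄ = (2.63+1.36)/2 = 1.995 → q = 9.8×0.735×1.995 = 14.37 ft³/s
Q = Σ q = 167.2 ft³/s

167 ft³/s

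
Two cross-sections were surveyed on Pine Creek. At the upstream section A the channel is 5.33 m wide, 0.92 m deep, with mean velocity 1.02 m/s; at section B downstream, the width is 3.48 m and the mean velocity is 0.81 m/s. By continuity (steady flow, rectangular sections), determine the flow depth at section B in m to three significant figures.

1.77 m

Q = A₁V₁ = (5.33×0.92) × 1.02 = 5.002 m³/s
d₂ = Q/(b₂ V₂) = 5.002/(3.48×0.81) = 1.774 m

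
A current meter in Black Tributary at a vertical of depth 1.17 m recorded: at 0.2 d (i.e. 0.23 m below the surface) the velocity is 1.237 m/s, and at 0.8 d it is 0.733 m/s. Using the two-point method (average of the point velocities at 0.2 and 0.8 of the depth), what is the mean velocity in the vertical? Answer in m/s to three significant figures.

v̄ = (1.237 + 0.733) / 2 = 0.9850 m/s

0.985 m/s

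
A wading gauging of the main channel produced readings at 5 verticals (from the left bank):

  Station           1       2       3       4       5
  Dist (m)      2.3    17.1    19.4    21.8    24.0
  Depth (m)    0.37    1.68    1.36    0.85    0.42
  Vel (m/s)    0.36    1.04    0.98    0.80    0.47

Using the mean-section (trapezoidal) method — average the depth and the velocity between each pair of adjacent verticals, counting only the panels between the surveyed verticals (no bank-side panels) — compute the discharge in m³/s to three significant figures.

Panel 1-2: Δb = 14.8 m, d̄ = (0.37+1.68)/2 = 1.025, v̄ = (0.36+1.04)/2 = 0.7 → q = 14.8×1.025×0.7 = 10.62 m³/s
Panel 2-3: Δb = 2.3 m, d̄ = (1.68+1.36)/2 = 1.52, v̄ = (1.04+0.98)/2 = 1.01 → q = 2.3×1.52×1.01 = 3.531 m³/s
Panel 3-4: Δb = 2.4 m, d̄ = (1.36+0.85)/2 = 1.105, v̄ = (0.98+0.80)/2 = 0.89 → q = 2.4×1.105×0.89 = 2.360 m³/s
Panel 4-5: Δb = 2.2 m, d̄ = (0.85+0.42)/2 = 0.635, v̄ = (0.80+0.47)/2 = 0.635 → q = 2.2×0.635×0.635 = 0.8871 m³/s
Q = Σ q = 17.40 m³/s

17.4 m³/s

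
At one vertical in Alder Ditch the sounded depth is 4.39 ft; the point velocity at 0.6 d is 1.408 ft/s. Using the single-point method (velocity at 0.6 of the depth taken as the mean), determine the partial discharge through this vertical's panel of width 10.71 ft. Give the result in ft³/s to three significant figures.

66.2 ft³/s

v̄ = v₀.₆ = 1.408 ft/s
q = v̄ × d × w = 1.408 × 4.39 × 10.71 = 66.20 ft³/s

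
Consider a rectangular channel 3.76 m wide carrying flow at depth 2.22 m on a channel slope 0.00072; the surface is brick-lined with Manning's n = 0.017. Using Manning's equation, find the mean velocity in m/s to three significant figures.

1.60 m/s

A = b·y = 3.76 × 2.22 = 8.347 m²
P = b + 2y = 3.76 + 2×2.22 = 8.200 m
R = A/P = 8.347/8.200 = 1.018 m
Q = (1/n)·A·R^(2/3)·S^(1/2) = (1/0.017) × 8.347 × 1.018^(2/3) × 0.00072^(1/2) = 13.33 m³/s
V = Q/A = 13.33/8.347 = 1.597 m/s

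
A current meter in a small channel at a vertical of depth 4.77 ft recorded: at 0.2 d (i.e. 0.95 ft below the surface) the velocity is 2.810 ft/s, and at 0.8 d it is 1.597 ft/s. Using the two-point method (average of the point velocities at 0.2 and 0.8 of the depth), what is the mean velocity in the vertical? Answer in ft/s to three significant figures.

v̄ = (2.810 + 1.597) / 2 = 2.204 ft/s

2.20 ft/s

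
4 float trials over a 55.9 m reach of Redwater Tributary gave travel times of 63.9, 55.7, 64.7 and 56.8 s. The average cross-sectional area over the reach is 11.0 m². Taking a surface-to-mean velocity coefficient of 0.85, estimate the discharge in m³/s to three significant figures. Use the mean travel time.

t̄ = (63.9 + 55.7 + 64.7 + 56.8) / 4 = 60.275 s
v_surface = L / t̄ = 55.9 / 60.275 = 0.9274 m/s
v_mean = 0.85 × 0.9274 = 0.7883 m/s
Q = A × v_mean = 11.0 × 0.7883 = 8.671 m³/s

8.67 m³/s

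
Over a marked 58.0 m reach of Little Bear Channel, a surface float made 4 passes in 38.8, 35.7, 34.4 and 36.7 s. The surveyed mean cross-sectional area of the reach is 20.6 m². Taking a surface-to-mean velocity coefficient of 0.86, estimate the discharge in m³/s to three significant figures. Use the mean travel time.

28.2 m³/s

t̄ = (38.8 + 35.7 + 34.4 + 36.7) / 4 = 36.4 s
v_surface = L / t̄ = 58.0 / 36.4 = 1.593 m/s
v_mean = 0.86 × 1.593 = 1.370 m/s
Q = A × v_mean = 20.6 × 1.370 = 28.23 m³/s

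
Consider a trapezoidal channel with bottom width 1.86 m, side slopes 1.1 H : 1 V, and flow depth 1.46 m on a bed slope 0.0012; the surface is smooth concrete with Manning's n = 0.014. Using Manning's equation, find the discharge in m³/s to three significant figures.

10.9 m³/s

A = (b + z·y)·y = (1.86 + 1.1×1.46)×1.46 = 5.060 m²
P = b + 2y√(1+z²) = 1.86 + 2×1.46×√(1+1.1²) = 6.201 m
R = A/P = 5.060/6.201 = 0.8161 m
Q = (1/n)·A·R^(2/3)·S^(1/2) = (1/0.014) × 5.060 × 0.8161^(2/3) × 0.0012^(1/2) = 10.93 m³/s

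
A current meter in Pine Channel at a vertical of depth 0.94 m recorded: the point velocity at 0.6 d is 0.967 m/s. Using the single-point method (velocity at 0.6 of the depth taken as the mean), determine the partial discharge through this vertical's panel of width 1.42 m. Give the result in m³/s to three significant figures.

v̄ = v₀.₆ = 0.967 m/s
q = v̄ × d × w = 0.9670 × 0.94 × 1.42 = 1.291 m³/s

1.29 m³/s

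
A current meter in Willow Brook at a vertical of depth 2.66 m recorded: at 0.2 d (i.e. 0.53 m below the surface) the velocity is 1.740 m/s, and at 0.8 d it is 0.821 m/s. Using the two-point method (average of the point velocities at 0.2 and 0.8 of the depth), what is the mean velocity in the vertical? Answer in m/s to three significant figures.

1.28 m/s

v̄ = (1.740 + 0.821) / 2 = 1.281 m/s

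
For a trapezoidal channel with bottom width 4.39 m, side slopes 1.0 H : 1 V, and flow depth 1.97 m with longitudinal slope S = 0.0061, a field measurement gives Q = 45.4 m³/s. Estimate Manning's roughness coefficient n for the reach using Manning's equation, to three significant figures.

A = (b + z·y)·y = (4.39 + 1.0×1.97)×1.97 = 12.53 m²
P = b + 2y√(1+z²) = 4.39 + 2×1.97×√(1+1.0²) = 9.962 m
R = A/P = 12.53/9.962 = 1.258 m
n = (1/Q)·A·R^(2/3)·S^(1/2) = (1/45.4) × 12.53 × 1.165 × 0.07810 = 0.02511

0.0251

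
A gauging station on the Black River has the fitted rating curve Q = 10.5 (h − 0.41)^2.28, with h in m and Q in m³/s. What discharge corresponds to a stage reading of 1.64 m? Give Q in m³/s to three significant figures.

Q = 10.5 × (1.64 − 0.41)^2.28 = 10.5 × 1.23^2.28 = 16.83 m³/s

16.8 m³/s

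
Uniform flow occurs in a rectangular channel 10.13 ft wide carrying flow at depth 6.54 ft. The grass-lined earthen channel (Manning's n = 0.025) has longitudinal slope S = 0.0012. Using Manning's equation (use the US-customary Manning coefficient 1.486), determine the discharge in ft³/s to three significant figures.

A = b·y = 10.13 × 6.54 = 66.25 ft²
P = b + 2y = 10.13 + 2×6.54 = 23.21 ft
R = A/P = 66.25/23.21 = 2.854 ft
Q = (1.486/n)·A·R^(2/3)·S^(1/2) = (1.486/0.025) × 66.25 × 2.854^(2/3) × 0.0012^(1/2) = 274.5 ft³/s

274 ft³/s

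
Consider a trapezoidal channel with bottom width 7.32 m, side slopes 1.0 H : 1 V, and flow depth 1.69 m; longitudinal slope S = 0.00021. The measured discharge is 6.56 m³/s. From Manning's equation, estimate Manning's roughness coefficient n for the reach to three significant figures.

0.0392

A = (b + z·y)·y = (7.32 + 1.0×1.69)×1.69 = 15.23 m²
P = b + 2y√(1+z²) = 7.32 + 2×1.69×√(1+1.0²) = 12.10 m
R = A/P = 15.23/12.10 = 1.258 m
n = (1/Q)·A·R^(2/3)·S^(1/2) = (1/6.56) × 15.23 × 1.166 × 0.01449 = 0.03921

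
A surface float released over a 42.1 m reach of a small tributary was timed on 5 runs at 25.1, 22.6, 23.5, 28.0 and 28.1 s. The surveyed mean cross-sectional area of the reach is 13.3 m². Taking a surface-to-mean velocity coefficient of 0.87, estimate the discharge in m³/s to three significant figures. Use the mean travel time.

t̄ = (25.1 + 22.6 + 23.5 + 28.0 + 28.1) / 5 = 25.46 s
v_surface = L / t̄ = 42.1 / 25.46 = 1.654 m/s
v_mean = 0.87 × 1.654 = 1.439 m/s
Q = A × v_mean = 13.3 × 1.439 = 19.13 m³/s

19.1 m³/s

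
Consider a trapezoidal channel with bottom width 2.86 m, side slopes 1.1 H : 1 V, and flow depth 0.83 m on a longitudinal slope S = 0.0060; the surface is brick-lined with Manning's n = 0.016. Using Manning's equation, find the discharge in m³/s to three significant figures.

A = (b + z·y)·y = (2.86 + 1.1×0.83)×0.83 = 3.132 m²
P = b + 2y√(1+z²) = 2.86 + 2×0.83×√(1+1.1²) = 5.328 m
R = A/P = 3.132/5.328 = 0.5878 m
Q = (1/n)·A·R^(2/3)·S^(1/2) = (1/0.016) × 3.132 × 0.5878^(2/3) × 0.0060^(1/2) = 10.64 m³/s

10.6 m³/s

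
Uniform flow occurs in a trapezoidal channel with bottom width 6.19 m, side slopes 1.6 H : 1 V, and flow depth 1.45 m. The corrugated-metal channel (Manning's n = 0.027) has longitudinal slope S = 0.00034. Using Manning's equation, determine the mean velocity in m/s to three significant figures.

A = (b + z·y)·y = (6.19 + 1.6×1.45)×1.45 = 12.34 m²
P = b + 2y√(1+z²) = 6.19 + 2×1.45×√(1+1.6²) = 11.66 m
R = A/P = 12.34/11.66 = 1.058 m
Q = (1/n)·A·R^(2/3)·S^(1/2) = (1/0.027) × 12.34 × 1.058^(2/3) × 0.00034^(1/2) = 8.750 m³/s
V = Q/A = 8.750/12.34 = 0.7091 m/s

0.709 m/s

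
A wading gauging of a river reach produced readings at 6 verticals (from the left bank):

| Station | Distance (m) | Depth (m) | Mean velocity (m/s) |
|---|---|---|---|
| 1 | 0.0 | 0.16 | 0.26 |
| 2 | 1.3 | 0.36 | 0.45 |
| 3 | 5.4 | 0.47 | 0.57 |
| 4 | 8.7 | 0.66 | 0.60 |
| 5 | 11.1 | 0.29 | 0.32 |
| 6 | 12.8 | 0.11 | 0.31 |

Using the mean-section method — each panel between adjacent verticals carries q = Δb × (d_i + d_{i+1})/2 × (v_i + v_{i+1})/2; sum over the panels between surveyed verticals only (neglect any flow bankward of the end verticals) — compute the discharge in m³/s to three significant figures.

Panel 1-2: Δb = 1.3 m, d̄ = (0.16+0.36)/2 = 0.26, v̄ = (0.26+0.45)/2 = 0.355 → q = 1.3×0.26×0.355 = 0.1200 m³/s
Panel 2-3: Δb = 4.1 m, d̄ = (0.36+0.47)/2 = 0.415, v̄ = (0.45+0.57)/2 = 0.51 → q = 4.1×0.415×0.51 = 0.8678 m³/s
Panel 3-4: Δb = 3.3 m, d̄ = (0.47+0.66)/2 = 0.565, v̄ = (0.57+0.60)/2 = 0.585 → q = 3.3×0.565×0.585 = 1.091 m³/s
Panel 4-5: Δb = 2.4 m, d̄ = (0.66+0.29)/2 = 0.475, v̄ = (0.60+0.32)/2 = 0.46 → q = 2.4×0.475×0.46 = 0.5244 m³/s
Panel 5-6: Δb = 1.7 m, d̄ = (0.29+0.11)/2 = 0.2, v̄ = (0.32+0.31)/2 = 0.315 → q = 1.7×0.2×0.315 = 0.1071 m³/s
Q = Σ q = 2.710 m³/s

2.71 m³/s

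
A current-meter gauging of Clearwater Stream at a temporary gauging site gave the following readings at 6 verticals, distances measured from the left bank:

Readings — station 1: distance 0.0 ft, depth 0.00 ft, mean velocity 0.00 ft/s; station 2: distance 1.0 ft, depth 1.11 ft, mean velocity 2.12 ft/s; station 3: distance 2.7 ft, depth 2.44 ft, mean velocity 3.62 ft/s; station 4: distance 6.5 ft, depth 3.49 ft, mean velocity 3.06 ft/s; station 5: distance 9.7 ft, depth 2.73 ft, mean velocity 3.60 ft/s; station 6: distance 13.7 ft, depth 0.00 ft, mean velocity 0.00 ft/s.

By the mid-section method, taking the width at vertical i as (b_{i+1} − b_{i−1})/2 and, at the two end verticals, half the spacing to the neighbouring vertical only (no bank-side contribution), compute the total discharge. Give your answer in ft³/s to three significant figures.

w_2 = (2.7 − 0.0)/2 = 1.35 ft; q_2 = 2.12 × 1.11 × 1.35 = 3.177 ft³/s
w_3 = (6.5 − 1.0)/2 = 2.75 ft; q_3 = 3.62 × 2.44 × 2.75 = 24.29 ft³/s
w_4 = (9.7 − 2.7)/2 = 3.5 ft; q_4 = 3.06 × 3.49 × 3.5 = 37.38 ft³/s
w_5 = (13.7 − 6.5)/2 = 3.6 ft; q_5 = 3.60 × 2.73 × 3.6 = 35.38 ft³/s
Stations 1, 6 contribute zero (depth or velocity is 0).
Q = Σ qᵢ = 100.2 ft³/s

100 ft³/s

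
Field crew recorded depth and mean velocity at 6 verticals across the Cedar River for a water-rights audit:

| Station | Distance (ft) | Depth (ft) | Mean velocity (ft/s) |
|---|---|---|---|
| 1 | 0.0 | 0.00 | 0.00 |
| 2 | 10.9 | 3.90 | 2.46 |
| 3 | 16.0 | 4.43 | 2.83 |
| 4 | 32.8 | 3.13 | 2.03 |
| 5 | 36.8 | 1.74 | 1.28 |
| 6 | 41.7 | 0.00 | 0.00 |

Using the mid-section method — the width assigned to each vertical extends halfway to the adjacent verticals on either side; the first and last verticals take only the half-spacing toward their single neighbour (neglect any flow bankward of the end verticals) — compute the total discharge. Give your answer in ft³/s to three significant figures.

290 ft³/s

w_2 = (16.0 − 0.0)/2 = 8 ft; q_2 = 2.46 × 3.90 × 8 = 76.75 ft³/s
w_3 = (32.8 − 10.9)/2 = 10.95 ft; q_3 = 2.83 × 4.43 × 10.95 = 137.3 ft³/s
w_4 = (36.8 − 16.0)/2 = 10.4 ft; q_4 = 2.03 × 3.13 × 10.4 = 66.08 ft³/s
w_5 = (41.7 − 32.8)/2 = 4.45 ft; q_5 = 1.28 × 1.74 × 4.45 = 9.911 ft³/s
Stations 1, 6 contribute zero (depth or velocity is 0).
Q = Σ qᵢ = 290.0 ft³/s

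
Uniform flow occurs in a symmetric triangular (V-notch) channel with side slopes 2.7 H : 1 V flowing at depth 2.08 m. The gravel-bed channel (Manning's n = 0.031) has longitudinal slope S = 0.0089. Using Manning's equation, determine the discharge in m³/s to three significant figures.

35.0 m³/s

A = z·y² = 2.7×2.08² = 11.68 m²
P = 2y√(1+z²) = 2×2.08×√(1+2.7²) = 11.98 m
R = A/P = 11.68/11.98 = 0.9753 m
Q = (1/n)·A·R^(2/3)·S^(1/2) = (1/0.031) × 11.68 × 0.9753^(2/3) × 0.0089^(1/2) = 34.96 m³/s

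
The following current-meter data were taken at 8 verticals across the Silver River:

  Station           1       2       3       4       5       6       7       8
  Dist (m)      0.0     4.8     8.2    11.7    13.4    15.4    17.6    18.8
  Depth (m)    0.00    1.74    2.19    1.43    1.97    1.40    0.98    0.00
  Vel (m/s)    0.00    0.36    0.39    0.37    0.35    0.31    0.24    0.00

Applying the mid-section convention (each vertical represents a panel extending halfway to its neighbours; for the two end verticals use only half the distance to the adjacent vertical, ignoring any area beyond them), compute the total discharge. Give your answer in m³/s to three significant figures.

9.48 m³/s

w_2 = (8.2 − 0.0)/2 = 4.1 m; q_2 = 0.36 × 1.74 × 4.1 = 2.568 m³/s
w_3 = (11.7 − 4.8)/2 = 3.45 m; q_3 = 0.39 × 2.19 × 3.45 = 2.947 m³/s
w_4 = (13.4 − 8.2)/2 = 2.6 m; q_4 = 0.37 × 1.43 × 2.6 = 1.376 m³/s
w_5 = (15.4 − 11.7)/2 = 1.85 m; q_5 = 0.35 × 1.97 × 1.85 = 1.276 m³/s
w_6 = (17.6 − 13.4)/2 = 2.1 m; q_6 = 0.31 × 1.40 × 2.1 = 0.9114 m³/s
w_7 = (18.8 − 15.4)/2 = 1.7 m; q_7 = 0.24 × 0.98 × 1.7 = 0.3998 m³/s
Stations 1, 8 contribute zero (depth or velocity is 0).
Q = Σ qᵢ = 9.477 m³/s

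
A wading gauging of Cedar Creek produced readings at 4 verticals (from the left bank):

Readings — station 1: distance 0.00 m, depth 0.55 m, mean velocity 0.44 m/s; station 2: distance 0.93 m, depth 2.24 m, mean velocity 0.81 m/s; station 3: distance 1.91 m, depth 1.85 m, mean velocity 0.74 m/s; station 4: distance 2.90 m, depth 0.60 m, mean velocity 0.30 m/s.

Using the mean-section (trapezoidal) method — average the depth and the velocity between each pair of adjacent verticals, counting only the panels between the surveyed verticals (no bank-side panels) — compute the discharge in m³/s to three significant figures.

Panel 1-2: Δb = 0.93 m, d̄ = (0.55+2.24)/2 = 1.395, v̄ = (0.44+0.81)/2 = 0.625 → q = 0.93×1.395×0.625 = 0.8108 m³/s
Panel 2-3: Δb = 0.98 m, d̄ = (2.24+1.85)/2 = 2.045, v̄ = (0.81+0.74)/2 = 0.775 → q = 0.98×2.045×0.775 = 1.553 m³/s
Panel 3-4: Δb = 0.99 m, d̄ = (1.85+0.60)/2 = 1.225, v̄ = (0.74+0.30)/2 = 0.52 → q = 0.99×1.225×0.52 = 0.6306 m³/s
Q = Σ q = 2.995 m³/s

2.99 m³/s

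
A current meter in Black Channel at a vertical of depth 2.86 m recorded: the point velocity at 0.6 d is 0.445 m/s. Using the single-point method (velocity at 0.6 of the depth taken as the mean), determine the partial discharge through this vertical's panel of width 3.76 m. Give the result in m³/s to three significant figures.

v̄ = v₀.₆ = 0.445 m/s
q = v̄ × d × w = 0.4450 × 2.86 × 3.76 = 4.785 m³/s

4.79 m³/s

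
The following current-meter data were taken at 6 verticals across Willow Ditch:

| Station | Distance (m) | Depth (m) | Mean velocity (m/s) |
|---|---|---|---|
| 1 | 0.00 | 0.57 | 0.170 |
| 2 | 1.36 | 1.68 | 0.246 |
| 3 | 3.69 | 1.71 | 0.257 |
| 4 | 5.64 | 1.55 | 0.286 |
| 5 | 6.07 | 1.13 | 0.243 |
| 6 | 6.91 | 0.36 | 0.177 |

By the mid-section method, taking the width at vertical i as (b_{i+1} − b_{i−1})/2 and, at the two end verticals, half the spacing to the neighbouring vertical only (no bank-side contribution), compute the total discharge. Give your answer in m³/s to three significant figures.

w_1 = (1.36 − 0.00)/2 = 0.68 m; q_1 = 0.170 × 0.57 × 0.68 = 0.06589 m³/s
w_2 = (3.69 − 0.00)/2 = 1.845 m; q_2 = 0.246 × 1.68 × 1.845 = 0.7625 m³/s
w_3 = (5.64 − 1.36)/2 = 2.14 m; q_3 = 0.257 × 1.71 × 2.14 = 0.9405 m³/s
w_4 = (6.07 − 3.69)/2 = 1.19 m; q_4 = 0.286 × 1.55 × 1.19 = 0.5275 m³/s
w_5 = (6.91 − 5.64)/2 = 0.635 m; q_5 = 0.243 × 1.13 × 0.635 = 0.1744 m³/s
w_6 = (6.91 − 6.07)/2 = 0.42 m; q_6 = 0.177 × 0.36 × 0.42 = 0.02676 m³/s
Q = Σ qᵢ = 2.498 m³/s

2.50 m³/s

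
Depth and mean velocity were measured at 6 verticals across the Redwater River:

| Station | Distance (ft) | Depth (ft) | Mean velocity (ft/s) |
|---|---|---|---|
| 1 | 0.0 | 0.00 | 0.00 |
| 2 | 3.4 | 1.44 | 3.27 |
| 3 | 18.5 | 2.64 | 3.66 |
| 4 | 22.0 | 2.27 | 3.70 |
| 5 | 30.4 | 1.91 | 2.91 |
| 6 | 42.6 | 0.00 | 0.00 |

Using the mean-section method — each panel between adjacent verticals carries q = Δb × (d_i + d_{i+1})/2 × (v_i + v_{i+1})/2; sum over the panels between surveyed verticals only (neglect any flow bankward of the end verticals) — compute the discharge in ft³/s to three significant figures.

Panel 1-2: Δb = 3.4 ft, d̄ = (0.00+1.44)/2 = 0.72, v̄ = (0.00+3.27)/2 = 1.635 → q = 3.4×0.72×1.635 = 4.002 ft³/s
Panel 2-3: Δb = 15.1 ft, d̄ = (1.44+2.64)/2 = 2.04, v̄ = (3.27+3.66)/2 = 3.465 → q = 15.1×2.04×3.465 = 106.7 ft³/s
Panel 3-4: Δb = 3.5 ft, d̄ = (2.64+2.27)/2 = 2.455, v̄ = (3.66+3.70)/2 = 3.68 → q = 3.5×2.455×3.68 = 31.62 ft³/s
Panel 4-5: Δb = 8.4 ft, d̄ = (2.27+1.91)/2 = 2.09, v̄ = (3.70+2.91)/2 = 3.305 → q = 8.4×2.09×3.305 = 58.02 ft³/s
Panel 5-6: Δb = 12.2 ft, d̄ = (1.91+0.00)/2 = 0.955, v̄ = (2.91+0.00)/2 = 1.455 → q = 12.2×0.955×1.455 = 16.95 ft³/s
Q = Σ q = 217.3 ft³/s

217 ft³/s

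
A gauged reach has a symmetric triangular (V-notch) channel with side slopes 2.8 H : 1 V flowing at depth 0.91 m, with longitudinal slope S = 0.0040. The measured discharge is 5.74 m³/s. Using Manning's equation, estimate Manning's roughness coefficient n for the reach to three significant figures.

A = z·y² = 2.8×0.91² = 2.319 m²
P = 2y√(1+z²) = 2×0.91×√(1+2.8²) = 5.411 m
R = A/P = 2.319/5.411 = 0.4285 m
n = (1/Q)·A·R^(2/3)·S^(1/2) = (1/5.74) × 2.319 × 0.5684 × 0.06325 = 0.01452

0.0145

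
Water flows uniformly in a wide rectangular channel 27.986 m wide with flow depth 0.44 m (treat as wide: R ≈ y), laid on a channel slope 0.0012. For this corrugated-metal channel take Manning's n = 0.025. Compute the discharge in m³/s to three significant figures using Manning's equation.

A = b·y = 27.986 × 0.44 = 12.31 m²
Wide channel: R ≈ y = 0.44 m
Q = (1/n)·A·R^(2/3)·S^(1/2) = (1/0.025) × 12.31 × 0.4400^(2/3) × 0.0012^(1/2) = 9.871 m³/s

9.87 m³/s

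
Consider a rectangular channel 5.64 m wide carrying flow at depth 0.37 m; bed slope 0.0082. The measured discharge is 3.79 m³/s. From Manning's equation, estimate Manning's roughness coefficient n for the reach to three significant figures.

0.0237

A = b·y = 5.64 × 0.37 = 2.087 m²
P = b + 2y = 5.64 + 2×0.37 = 6.380 m
R = A/P = 2.087/6.380 = 0.3271 m
n = (1/Q)·A·R^(2/3)·S^(1/2) = (1/3.79) × 2.087 × 0.4747 × 0.09055 = 0.02367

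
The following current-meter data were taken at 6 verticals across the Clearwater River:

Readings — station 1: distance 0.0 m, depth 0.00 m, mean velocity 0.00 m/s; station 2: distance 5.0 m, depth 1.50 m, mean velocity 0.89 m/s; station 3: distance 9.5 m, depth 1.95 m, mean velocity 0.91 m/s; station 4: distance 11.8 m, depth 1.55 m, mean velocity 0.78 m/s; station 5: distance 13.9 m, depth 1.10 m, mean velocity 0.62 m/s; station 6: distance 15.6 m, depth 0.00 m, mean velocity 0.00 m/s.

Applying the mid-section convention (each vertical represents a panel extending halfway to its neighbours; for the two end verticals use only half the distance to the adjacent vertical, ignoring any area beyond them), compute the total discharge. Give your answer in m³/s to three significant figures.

16.3 m³/s

w_2 = (9.5 − 0.0)/2 = 4.75 m; q_2 = 0.89 × 1.50 × 4.75 = 6.341 m³/s
w_3 = (11.8 − 5.0)/2 = 3.4 m; q_3 = 0.91 × 1.95 × 3.4 = 6.033 m³/s
w_4 = (13.9 − 9.5)/2 = 2.2 m; q_4 = 0.78 × 1.55 × 2.2 = 2.660 m³/s
w_5 = (15.6 − 11.8)/2 = 1.9 m; q_5 = 0.62 × 1.10 × 1.9 = 1.296 m³/s
Stations 1, 6 contribute zero (depth or velocity is 0).
Q = Σ qᵢ = 16.33 m³/s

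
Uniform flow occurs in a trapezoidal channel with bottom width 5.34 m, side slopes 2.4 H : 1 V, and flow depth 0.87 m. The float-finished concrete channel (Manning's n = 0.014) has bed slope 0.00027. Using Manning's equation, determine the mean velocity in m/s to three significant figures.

0.885 m/s

A = (b + z·y)·y = (5.34 + 2.4×0.87)×0.87 = 6.462 m²
P = b + 2y√(1+z²) = 5.34 + 2×0.87×√(1+2.4²) = 9.864 m
R = A/P = 6.462/9.864 = 0.6551 m
Q = (1/n)·A·R^(2/3)·S^(1/2) = (1/0.014) × 6.462 × 0.6551^(2/3) × 0.00027^(1/2) = 5.721 m³/s
V = Q/A = 5.721/6.462 = 0.8853 m/s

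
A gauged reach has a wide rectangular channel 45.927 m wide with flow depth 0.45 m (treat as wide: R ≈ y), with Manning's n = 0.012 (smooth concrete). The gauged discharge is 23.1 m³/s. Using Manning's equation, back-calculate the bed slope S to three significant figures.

A = b·y = 45.927 × 0.45 = 20.67 m²
Wide channel: R ≈ y = 0.45 m
S = (Q·n / (1·A·R^(2/3)))² = (23.1×0.012 / (1×20.67×0.5872))² = 0.0005217

0.000522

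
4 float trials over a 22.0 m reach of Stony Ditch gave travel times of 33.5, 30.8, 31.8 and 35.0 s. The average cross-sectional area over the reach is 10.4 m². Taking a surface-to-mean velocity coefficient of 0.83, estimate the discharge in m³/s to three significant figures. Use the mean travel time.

5.79 m³/s

t̄ = (33.5 + 30.8 + 31.8 + 35.0) / 4 = 32.775 s
v_surface = L / t̄ = 22.0 / 32.775 = 0.6712 m/s
v_mean = 0.83 × 0.6712 = 0.5571 m/s
Q = A × v_mean = 10.4 × 0.5571 = 5.794 m³/s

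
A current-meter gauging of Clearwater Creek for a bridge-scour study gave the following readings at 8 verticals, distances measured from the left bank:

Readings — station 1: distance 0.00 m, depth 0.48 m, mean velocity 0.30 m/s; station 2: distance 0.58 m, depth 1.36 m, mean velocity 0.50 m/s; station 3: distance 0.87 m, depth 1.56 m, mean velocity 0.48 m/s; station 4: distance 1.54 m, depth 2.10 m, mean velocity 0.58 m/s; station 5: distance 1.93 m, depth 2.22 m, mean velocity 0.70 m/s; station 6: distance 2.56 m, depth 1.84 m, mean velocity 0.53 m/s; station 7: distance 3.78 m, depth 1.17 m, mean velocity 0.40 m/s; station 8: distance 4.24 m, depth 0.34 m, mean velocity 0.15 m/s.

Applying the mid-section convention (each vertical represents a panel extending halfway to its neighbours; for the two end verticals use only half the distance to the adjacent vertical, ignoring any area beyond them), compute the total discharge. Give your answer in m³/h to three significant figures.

w_1 = (0.58 − 0.00)/2 = 0.29 m; q_1 = 0.30 × 0.48 × 0.29 = 0.04176 m³/s
w_2 = (0.87 − 0.00)/2 = 0.435 m; q_2 = 0.50 × 1.36 × 0.435 = 0.2958 m³/s
w_3 = (1.54 − 0.58)/2 = 0.48 m; q_3 = 0.48 × 1.56 × 0.48 = 0.3594 m³/s
w_4 = (1.93 − 0.87)/2 = 0.53 m; q_4 = 0.58 × 2.10 × 0.53 = 0.6455 m³/s
w_5 = (2.56 − 1.54)/2 = 0.51 m; q_5 = 0.70 × 2.22 × 0.51 = 0.7925 m³/s
w_6 = (3.78 − 1.93)/2 = 0.925 m; q_6 = 0.53 × 1.84 × 0.925 = 0.9021 m³/s
w_7 = (4.24 − 2.56)/2 = 0.84 m; q_7 = 0.40 × 1.17 × 0.84 = 0.3931 m³/s
w_8 = (4.24 − 3.78)/2 = 0.23 m; q_8 = 0.15 × 0.34 × 0.23 = 0.01173 m³/s
Q = Σ qᵢ = 3.442 m³/s
= 3.442 × 3600 = 12390 m³/h

12400 m³/h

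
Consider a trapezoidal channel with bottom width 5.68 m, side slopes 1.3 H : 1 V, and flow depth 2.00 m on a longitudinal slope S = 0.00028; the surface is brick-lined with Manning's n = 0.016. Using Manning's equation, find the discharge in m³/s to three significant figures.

A = (b + z·y)·y = (5.68 + 1.3×2.00)×2.00 = 16.56 m²
P = b + 2y√(1+z²) = 5.68 + 2×2.00×√(1+1.3²) = 12.24 m
R = A/P = 16.56/12.24 = 1.353 m
Q = (1/n)·A·R^(2/3)·S^(1/2) = (1/0.016) × 16.56 × 1.353^(2/3) × 0.00028^(1/2) = 21.18 m³/s

21.2 m³/s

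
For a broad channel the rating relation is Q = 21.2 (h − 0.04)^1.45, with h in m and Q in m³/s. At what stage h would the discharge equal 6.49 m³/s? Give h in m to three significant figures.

h − h₀ = (Q/C)^(1/b) = (6.49/21.2)^(1/1.45) = 0.4420 m
h = 0.04 + 0.4420 = 0.4820 m

0.482 m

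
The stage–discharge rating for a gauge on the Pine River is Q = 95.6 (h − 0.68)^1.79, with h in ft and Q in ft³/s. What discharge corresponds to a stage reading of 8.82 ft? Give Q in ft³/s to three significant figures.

Q = 95.6 × (8.82 − 0.68)^1.79 = 95.6 × 8.14^1.79 = 4078 ft³/s

4080 ft³/s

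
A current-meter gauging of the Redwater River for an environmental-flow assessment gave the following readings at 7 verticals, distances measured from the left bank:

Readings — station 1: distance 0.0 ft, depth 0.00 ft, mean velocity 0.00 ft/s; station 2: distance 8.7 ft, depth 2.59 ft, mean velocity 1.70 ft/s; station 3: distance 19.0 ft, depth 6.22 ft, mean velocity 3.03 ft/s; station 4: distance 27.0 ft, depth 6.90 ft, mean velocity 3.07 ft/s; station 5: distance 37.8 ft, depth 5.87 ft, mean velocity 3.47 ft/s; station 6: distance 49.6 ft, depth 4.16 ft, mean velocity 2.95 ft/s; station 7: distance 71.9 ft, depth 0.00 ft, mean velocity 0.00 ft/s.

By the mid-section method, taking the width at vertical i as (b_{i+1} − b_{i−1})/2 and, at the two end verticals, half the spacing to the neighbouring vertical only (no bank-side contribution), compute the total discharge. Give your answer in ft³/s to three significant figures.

w_2 = (19.0 − 0.0)/2 = 9.5 ft; q_2 = 1.70 × 2.59 × 9.5 = 41.83 ft³/s
w_3 = (27.0 − 8.7)/2 = 9.15 ft; q_3 = 3.03 × 6.22 × 9.15 = 172.4 ft³/s
w_4 = (37.8 − 19.0)/2 = 9.4 ft; q_4 = 3.07 × 6.90 × 9.4 = 199.1 ft³/s
w_5 = (49.6 − 27.0)/2 = 11.3 ft; q_5 = 3.47 × 5.87 × 11.3 = 230.2 ft³/s
w_6 = (71.9 − 37.8)/2 = 17.05 ft; q_6 = 2.95 × 4.16 × 17.05 = 209.2 ft³/s
Stations 1, 7 contribute zero (depth or velocity is 0).
Q = Σ qᵢ = 852.8 ft³/s

853 ft³/s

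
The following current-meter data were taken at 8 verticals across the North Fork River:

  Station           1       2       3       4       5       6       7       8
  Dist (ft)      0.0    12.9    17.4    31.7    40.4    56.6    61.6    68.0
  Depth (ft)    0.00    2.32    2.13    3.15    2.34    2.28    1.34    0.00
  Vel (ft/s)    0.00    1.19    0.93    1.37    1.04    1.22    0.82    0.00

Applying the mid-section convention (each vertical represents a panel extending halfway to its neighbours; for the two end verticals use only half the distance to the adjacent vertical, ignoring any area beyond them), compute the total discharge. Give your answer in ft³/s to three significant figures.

w_2 = (17.4 − 0.0)/2 = 8.7 ft; q_2 = 1.19 × 2.32 × 8.7 = 24.02 ft³/s
w_3 = (31.7 − 12.9)/2 = 9.4 ft; q_3 = 0.93 × 2.13 × 9.4 = 18.62 ft³/s
w_4 = (40.4 − 17.4)/2 = 11.5 ft; q_4 = 1.37 × 3.15 × 11.5 = 49.63 ft³/s
w_5 = (56.6 − 31.7)/2 = 12.45 ft; q_5 = 1.04 × 2.34 × 12.45 = 30.30 ft³/s
w_6 = (61.6 − 40.4)/2 = 10.6 ft; q_6 = 1.22 × 2.28 × 10.6 = 29.48 ft³/s
w_7 = (68.0 − 56.6)/2 = 5.7 ft; q_7 = 0.82 × 1.34 × 5.7 = 6.263 ft³/s
Stations 1, 8 contribute zero (depth or velocity is 0).
Q = Σ qᵢ = 158.3 ft³/s

158 ft³/s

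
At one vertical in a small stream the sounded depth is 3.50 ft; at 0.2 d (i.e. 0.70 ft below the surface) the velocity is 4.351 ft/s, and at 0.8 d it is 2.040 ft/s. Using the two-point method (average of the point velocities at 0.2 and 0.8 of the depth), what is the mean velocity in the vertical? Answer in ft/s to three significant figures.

v̄ = (4.351 + 2.040) / 2 = 3.196 ft/s

3.20 ft/s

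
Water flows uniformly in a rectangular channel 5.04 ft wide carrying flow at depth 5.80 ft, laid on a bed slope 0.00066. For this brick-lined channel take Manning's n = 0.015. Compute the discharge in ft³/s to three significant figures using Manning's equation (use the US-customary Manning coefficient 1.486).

A = b·y = 5.04 × 5.80 = 29.23 ft²
P = b + 2y = 5.04 + 2×5.80 = 16.64 ft
R = A/P = 29.23/16.64 = 1.757 ft
Q = (1.486/n)·A·R^(2/3)·S^(1/2) = (1.486/0.015) × 29.23 × 1.757^(2/3) × 0.00066^(1/2) = 108.3 ft³/s

108 ft³/s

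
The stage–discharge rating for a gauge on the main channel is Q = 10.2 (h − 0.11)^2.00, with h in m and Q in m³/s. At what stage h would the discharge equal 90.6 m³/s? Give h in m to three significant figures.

h − h₀ = (Q/C)^(1/b) = (90.6/10.2)^(1/2.00) = 2.980 m
h = 0.11 + 2.980 = 3.090 m

3.09 m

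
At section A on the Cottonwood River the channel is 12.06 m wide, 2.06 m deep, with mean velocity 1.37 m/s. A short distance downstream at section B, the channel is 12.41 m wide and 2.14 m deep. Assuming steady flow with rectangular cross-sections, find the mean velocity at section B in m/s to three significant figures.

1.28 m/s

Q = A₁V₁ = (12.06×2.06) × 1.37 = 34.04 m³/s
A₂ = 12.41 × 2.14 = 26.56 m²
V₂ = Q/A₂ = 34.04/26.56 = 1.282 m/s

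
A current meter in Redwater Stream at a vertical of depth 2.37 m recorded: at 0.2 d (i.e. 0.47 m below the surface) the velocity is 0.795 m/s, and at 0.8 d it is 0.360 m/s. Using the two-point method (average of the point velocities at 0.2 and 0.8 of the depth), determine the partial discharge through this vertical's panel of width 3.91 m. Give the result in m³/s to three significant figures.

5.35 m³/s

v̄ = (0.795 + 0.360) / 2 = 0.5775 m/s
q = v̄ × d × w = 0.5775 × 2.37 × 3.91 = 5.352 m³/s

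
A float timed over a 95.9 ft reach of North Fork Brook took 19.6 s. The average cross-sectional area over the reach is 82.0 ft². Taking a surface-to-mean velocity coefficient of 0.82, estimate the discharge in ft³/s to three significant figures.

329 ft³/s

v_surface = L / t̄ = 95.9 / 19.6 = 4.893 ft/s
v_mean = 0.82 × 4.893 = 4.012 ft/s
Q = A × v_mean = 82.0 × 4.012 = 329.0 ft³/s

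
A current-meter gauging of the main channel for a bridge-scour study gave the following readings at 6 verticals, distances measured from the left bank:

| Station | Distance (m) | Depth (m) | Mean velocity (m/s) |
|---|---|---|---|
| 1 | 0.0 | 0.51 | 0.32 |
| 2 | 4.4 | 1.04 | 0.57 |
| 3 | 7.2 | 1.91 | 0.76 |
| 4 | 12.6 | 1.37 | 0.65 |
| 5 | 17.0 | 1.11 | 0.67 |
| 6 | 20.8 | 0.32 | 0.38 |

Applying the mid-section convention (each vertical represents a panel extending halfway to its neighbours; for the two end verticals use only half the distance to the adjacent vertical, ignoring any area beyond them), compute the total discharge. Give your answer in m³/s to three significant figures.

w_1 = (4.4 − 0.0)/2 = 2.2 m; q_1 = 0.32 × 0.51 × 2.2 = 0.3590 m³/s
w_2 = (7.2 − 0.0)/2 = 3.6 m; q_2 = 0.57 × 1.04 × 3.6 = 2.134 m³/s
w_3 = (12.6 − 4.4)/2 = 4.1 m; q_3 = 0.76 × 1.91 × 4.1 = 5.952 m³/s
w_4 = (17.0 − 7.2)/2 = 4.9 m; q_4 = 0.65 × 1.37 × 4.9 = 4.363 m³/s
w_5 = (20.8 − 12.6)/2 = 4.1 m; q_5 = 0.67 × 1.11 × 4.1 = 3.049 m³/s
w_6 = (20.8 − 17.0)/2 = 1.9 m; q_6 = 0.38 × 0.32 × 1.9 = 0.2310 m³/s
Q = Σ qᵢ = 16.09 m³/s

16.1 m³/s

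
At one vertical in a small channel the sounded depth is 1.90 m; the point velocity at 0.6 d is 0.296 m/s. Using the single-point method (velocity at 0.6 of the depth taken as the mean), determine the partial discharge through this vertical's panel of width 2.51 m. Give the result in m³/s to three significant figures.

v̄ = v₀.₆ = 0.296 m/s
q = v̄ × d × w = 0.2960 × 1.90 × 2.51 = 1.412 m³/s

1.41 m³/s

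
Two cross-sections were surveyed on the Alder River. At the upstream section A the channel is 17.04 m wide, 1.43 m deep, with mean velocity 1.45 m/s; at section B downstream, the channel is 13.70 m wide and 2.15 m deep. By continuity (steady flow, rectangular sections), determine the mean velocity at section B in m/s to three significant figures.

1.20 m/s

Q = A₁V₁ = (17.04×1.43) × 1.45 = 35.33 m³/s
A₂ = 13.70 × 2.15 = 29.46 m²
V₂ = Q/A₂ = 35.33/29.46 = 1.200 m/s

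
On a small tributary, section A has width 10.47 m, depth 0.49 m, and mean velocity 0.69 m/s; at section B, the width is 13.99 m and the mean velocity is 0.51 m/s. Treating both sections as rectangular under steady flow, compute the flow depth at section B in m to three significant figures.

Q = A₁V₁ = (10.47×0.49) × 0.69 = 3.540 m³/s
d₂ = Q/(b₂ V₂) = 3.540/(13.99×0.51) = 0.4961 m

0.496 m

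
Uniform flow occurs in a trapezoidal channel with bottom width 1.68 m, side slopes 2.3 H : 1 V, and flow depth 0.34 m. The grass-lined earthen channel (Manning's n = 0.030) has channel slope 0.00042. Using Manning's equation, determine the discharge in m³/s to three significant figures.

A = (b + z·y)·y = (1.68 + 2.3×0.34)×0.34 = 0.8371 m²
P = b + 2y√(1+z²) = 1.68 + 2×0.34×√(1+2.3²) = 3.385 m
R = A/P = 0.8371/3.385 = 0.2473 m
Q = (1/n)·A·R^(2/3)·S^(1/2) = (1/0.030) × 0.8371 × 0.2473^(2/3) × 0.00042^(1/2) = 0.2253 m³/s

0.225 m³/s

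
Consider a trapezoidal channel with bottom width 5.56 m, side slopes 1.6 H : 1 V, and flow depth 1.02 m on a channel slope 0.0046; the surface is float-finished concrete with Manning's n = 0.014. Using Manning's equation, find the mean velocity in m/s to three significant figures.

A = (b + z·y)·y = (5.56 + 1.6×1.02)×1.02 = 7.336 m²
P = b + 2y√(1+z²) = 5.56 + 2×1.02×√(1+1.6²) = 9.409 m
R = A/P = 7.336/9.409 = 0.7797 m
Q = (1/n)·A·R^(2/3)·S^(1/2) = (1/0.014) × 7.336 × 0.7797^(2/3) × 0.0046^(1/2) = 30.10 m³/s
V = Q/A = 30.10/7.336 = 4.104 m/s

4.10 m/s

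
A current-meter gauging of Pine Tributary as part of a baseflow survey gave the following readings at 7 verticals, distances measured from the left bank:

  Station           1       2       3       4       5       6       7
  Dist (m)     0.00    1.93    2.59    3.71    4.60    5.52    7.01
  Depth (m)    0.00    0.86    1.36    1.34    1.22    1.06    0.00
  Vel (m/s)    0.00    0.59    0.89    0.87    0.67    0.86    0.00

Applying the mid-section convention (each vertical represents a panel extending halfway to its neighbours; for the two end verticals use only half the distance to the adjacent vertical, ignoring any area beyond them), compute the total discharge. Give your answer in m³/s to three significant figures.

w_2 = (2.59 − 0.00)/2 = 1.295 m; q_2 = 0.59 × 0.86 × 1.295 = 0.6571 m³/s
w_3 = (3.71 − 1.93)/2 = 0.89 m; q_3 = 0.89 × 1.36 × 0.89 = 1.077 m³/s
w_4 = (4.60 − 2.59)/2 = 1.005 m; q_4 = 0.87 × 1.34 × 1.005 = 1.172 m³/s
w_5 = (5.52 − 3.71)/2 = 0.905 m; q_5 = 0.67 × 1.22 × 0.905 = 0.7397 m³/s
w_6 = (7.01 − 4.60)/2 = 1.205 m; q_6 = 0.86 × 1.06 × 1.205 = 1.098 m³/s
Stations 1, 7 contribute zero (depth or velocity is 0).
Q = Σ qᵢ = 4.744 m³/s

4.74 m³/s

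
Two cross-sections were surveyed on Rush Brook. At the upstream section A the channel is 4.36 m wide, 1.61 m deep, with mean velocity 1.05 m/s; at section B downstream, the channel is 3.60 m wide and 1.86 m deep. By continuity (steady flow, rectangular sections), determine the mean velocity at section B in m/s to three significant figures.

Q = A₁V₁ = (4.36×1.61) × 1.05 = 7.371 m³/s
A₂ = 3.60 × 1.86 = 6.696 m²
V₂ = Q/A₂ = 7.371/6.696 = 1.101 m/s

1.10 m/s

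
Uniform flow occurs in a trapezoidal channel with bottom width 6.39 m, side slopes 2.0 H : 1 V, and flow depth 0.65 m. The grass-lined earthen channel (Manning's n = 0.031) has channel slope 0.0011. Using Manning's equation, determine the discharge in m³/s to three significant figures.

A = (b + z·y)·y = (6.39 + 2.0×0.65)×0.65 = 4.999 m²
P = b + 2y√(1+z²) = 6.39 + 2×0.65×√(1+2.0²) = 9.297 m
R = A/P = 4.999/9.297 = 0.5377 m
Q = (1/n)·A·R^(2/3)·S^(1/2) = (1/0.031) × 4.999 × 0.5377^(2/3) × 0.0011^(1/2) = 3.536 m³/s

3.54 m³/s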